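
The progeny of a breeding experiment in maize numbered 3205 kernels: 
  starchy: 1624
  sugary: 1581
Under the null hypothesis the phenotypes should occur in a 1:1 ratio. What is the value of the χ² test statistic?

0.577

The 1:1 ratio has 2 parts, so with N = 3205 the expected counts are:
  starchy: 3205 × 1/2 = 1602.5
  sugary: 3205 × 1/2 = 1602.5
χ² = Σ (O − E)² / E
  starchy: (1624 − 1602.5)² / 1602.5 = 0.2885
  sugary: (1581 − 1602.5)² / 1602.5 = 0.2885
χ² = 0.2885 + 0.2885 = 0.577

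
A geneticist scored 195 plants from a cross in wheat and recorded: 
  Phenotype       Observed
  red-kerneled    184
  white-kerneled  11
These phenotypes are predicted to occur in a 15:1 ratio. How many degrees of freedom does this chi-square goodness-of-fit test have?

1

A goodness-of-fit test with 2 phenotype classes has df = 2 − 1 = 1.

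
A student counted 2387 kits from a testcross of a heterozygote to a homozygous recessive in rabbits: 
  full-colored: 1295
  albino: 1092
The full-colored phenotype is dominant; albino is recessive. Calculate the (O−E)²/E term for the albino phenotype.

A testcross of a heterozygote (Aa × aa) gives a 1:1 phenotypic ratio.
The 1:1 ratio has 2 parts, so with N = 2387 the expected counts are:
  full-colored: 2387 × 1/2 = 1193.5
  albino: 2387 × 1/2 = 1193.5
Contribution of albino: (1092 − 1193.5)² / 1193.5 = 8.6320

8.632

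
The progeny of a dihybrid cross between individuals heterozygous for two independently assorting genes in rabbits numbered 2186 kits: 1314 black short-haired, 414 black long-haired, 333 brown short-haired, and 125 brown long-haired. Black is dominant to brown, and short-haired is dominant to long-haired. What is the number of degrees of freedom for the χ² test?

A dihybrid F₂ with independent assortment and complete dominance at both loci gives a 9:3:3:1 phenotypic ratio.
A goodness-of-fit test with 4 phenotype classes has df = 4 − 1 = 3.

3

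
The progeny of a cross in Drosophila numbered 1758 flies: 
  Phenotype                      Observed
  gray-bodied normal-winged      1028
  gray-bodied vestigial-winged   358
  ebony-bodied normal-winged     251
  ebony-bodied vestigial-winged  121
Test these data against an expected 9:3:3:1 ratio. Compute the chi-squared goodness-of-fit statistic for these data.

The 9:3:3:1 ratio has 16 parts, so with N = 1758 the expected counts are:
  gray-bodied normal-winged: 1758 × 9/16 = 988.875
  gray-bodied vestigial-winged: 1758 × 3/16 = 329.625
  ebony-bodied normal-winged: 1758 × 3/16 = 329.625
  ebony-bodied vestigial-winged: 1758 × 1/16 = 109.875
χ² = Σ (O − E)² / E
  gray-bodied normal-winged: (1028 − 988.875)² / 988.875 = 1.5480
  gray-bodied vestigial-winged: (358 − 329.625)² / 329.625 = 2.4426
  ebony-bodied normal-winged: (251 − 329.625)² / 329.625 = 18.7543
  ebony-bodied vestigial-winged: (121 − 109.875)² / 109.875 = 1.1264
χ² = 1.5480 + 2.4426 + 18.7543 + 1.1264 = 23.8713 ≈ 23.871

23.871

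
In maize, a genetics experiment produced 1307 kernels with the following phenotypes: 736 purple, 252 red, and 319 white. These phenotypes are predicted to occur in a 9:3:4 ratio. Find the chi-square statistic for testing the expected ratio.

Under the 9:3:4 hypothesis (Σ ratio = 16, N = 1307):
  purple: 1307 × 9/16 = 735.1875
  red: 1307 × 3/16 = 245.0625
  white: 1307 × 4/16 = 326.75
χ² = Σ (O − E)² / E
  purple: (736 − 735.1875)² / 735.1875 = 0.0009
  red: (252 − 245.0625)² / 245.0625 = 0.1964
  white: (319 − 326.75)² / 326.75 = 0.1838
χ² = 0.0009 + 0.1964 + 0.1838 = 0.3811 ≈ 0.381

0.381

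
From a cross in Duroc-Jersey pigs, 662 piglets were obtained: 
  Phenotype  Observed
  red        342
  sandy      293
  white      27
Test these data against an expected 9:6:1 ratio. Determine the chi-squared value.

15.539

Expected counts for N = 662 under a 9:6:1 ratio (total parts = 16):
  red: 662 × 9/16 = 372.375
  sandy: 662 × 6/16 = 248.25
  white: 662 × 1/16 = 41.375
χ² = Σ (O − E)² / E
  red: (342 − 372.375)² / 372.375 = 2.4777
  sandy: (293 − 248.25)² / 248.25 = 8.0667
  white: (27 − 41.375)² / 41.375 = 4.9943
χ² = 2.4777 + 8.0667 + 4.9943 = 15.5387 ≈ 15.539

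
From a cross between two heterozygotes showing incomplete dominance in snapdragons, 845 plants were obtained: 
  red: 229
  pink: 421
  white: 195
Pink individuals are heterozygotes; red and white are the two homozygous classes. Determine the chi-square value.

2.747

With incomplete dominance, a heterozygote × heterozygote cross gives a 1:2:1 phenotypic ratio.
The 1:2:1 ratio has 4 parts, so with N = 845 the expected counts are:
  red: 845 × 1/4 = 211.25
  pink: 845 × 2/4 = 422.5
  white: 845 × 1/4 = 211.25
χ² = Σ (O − E)² / E
  red: (229 − 211.25)² / 211.25 = 1.4914
  pink: (421 − 422.5)² / 422.5 = 0.0053
  white: (195 − 211.25)² / 211.25 = 1.2500
χ² = 1.4914 + 0.0053 + 1.2500 = 2.7467 ≈ 2.747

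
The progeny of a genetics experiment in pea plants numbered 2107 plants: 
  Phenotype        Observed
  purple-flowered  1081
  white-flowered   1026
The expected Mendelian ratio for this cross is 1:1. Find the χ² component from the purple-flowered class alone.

0.718

The 1:1 ratio has 2 parts, so with N = 2107 the expected counts are:
  purple-flowered: 2107 × 1/2 = 1053.5
  white-flowered: 2107 × 1/2 = 1053.5
Contribution of purple-flowered: (1081 − 1053.5)² / 1053.5 = 0.7178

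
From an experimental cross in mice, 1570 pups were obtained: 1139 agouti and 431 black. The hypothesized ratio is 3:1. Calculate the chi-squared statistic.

Under the 3:1 hypothesis (Σ ratio = 4, N = 1570):
  agouti: 1570 × 3/4 = 1177.5
  black: 1570 × 1/4 = 392.5
χ² = Σ (O − E)² / E
  agouti: (1139 − 1177.5)² / 1177.5 = 1.2588
  black: (431 − 392.5)² / 392.5 = 3.7764
χ² = 1.2588 + 3.7764 = 5.0352 ≈ 5.035

5.035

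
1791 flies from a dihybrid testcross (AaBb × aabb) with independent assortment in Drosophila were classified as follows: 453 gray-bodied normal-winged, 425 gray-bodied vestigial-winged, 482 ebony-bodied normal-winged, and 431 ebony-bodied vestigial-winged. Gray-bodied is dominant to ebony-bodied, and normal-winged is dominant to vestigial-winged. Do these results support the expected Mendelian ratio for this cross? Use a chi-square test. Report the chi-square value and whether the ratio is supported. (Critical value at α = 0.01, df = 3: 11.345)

4.464; consistent

A dihybrid testcross with independent assortment gives a 1:1:1:1 ratio.
Expected counts for N = 1791 under a 1:1:1:1 ratio (total parts = 4):
  gray-bodied normal-winged: 1791 × 1/4 = 447.75
  gray-bodied vestigial-winged: 1791 × 1/4 = 447.75
  ebony-bodied normal-winged: 1791 × 1/4 = 447.75
  ebony-bodied vestigial-winged: 1791 × 1/4 = 447.75
χ² = Σ (O − E)² / E
  gray-bodied normal-winged: (453 − 447.75)² / 447.75 = 0.0616
  gray-bodied vestigial-winged: (425 − 447.75)² / 447.75 = 1.1559
  ebony-bodied normal-winged: (482 − 447.75)² / 447.75 = 2.6199
  ebony-bodied vestigial-winged: (431 − 447.75)² / 447.75 = 0.6266
χ² = 0.0616 + 1.1559 + 2.6199 + 0.6266 = 4.464
Degrees of freedom = 4 − 1 = 3; critical value at α = 0.01 is 11.345.
Since 4.464 < 11.345, we fail to reject the null hypothesis — the data are consistent with the 1:1:1:1 ratio.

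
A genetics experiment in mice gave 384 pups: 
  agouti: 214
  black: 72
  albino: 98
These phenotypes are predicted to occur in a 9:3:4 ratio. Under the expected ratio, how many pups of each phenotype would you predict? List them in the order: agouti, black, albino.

The 9:3:4 ratio has 16 parts, so with N = 384 the expected counts are:
  agouti: 384 × 9/16 = 216
  black: 384 × 3/16 = 72
  albino: 384 × 4/16 = 96

216, 72, 96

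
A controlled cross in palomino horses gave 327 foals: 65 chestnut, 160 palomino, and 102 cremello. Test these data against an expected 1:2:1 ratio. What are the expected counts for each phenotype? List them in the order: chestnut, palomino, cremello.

The 1:2:1 ratio has 4 parts, so with N = 327 the expected counts are:
  chestnut: 327 × 1/4 = 81.75
  palomino: 327 × 2/4 = 163.5
  cremello: 327 × 1/4 = 81.75

81.75, 163.5, 81.75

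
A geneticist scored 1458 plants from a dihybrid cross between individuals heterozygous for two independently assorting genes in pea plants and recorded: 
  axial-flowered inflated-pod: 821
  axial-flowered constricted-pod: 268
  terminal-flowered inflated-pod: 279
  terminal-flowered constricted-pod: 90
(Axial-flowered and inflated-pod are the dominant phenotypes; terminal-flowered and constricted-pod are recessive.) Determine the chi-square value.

0.236

A dihybrid F₂ with independent assortment and complete dominance at both loci gives a 9:3:3:1 phenotypic ratio.
The 9:3:3:1 ratio has 16 parts, so with N = 1458 the expected counts are:
  axial-flowered inflated-pod: 1458 × 9/16 = 820.125
  axial-flowered constricted-pod: 1458 × 3/16 = 273.375
  terminal-flowered inflated-pod: 1458 × 3/16 = 273.375
  terminal-flowered constricted-pod: 1458 × 1/16 = 91.125
χ² = Σ (O − E)² / E
  axial-flowered inflated-pod: (821 − 820.125)² / 820.125 = 0.0009
  axial-flowered constricted-pod: (268 − 273.375)² / 273.375 = 0.1057
  terminal-flowered inflated-pod: (279 − 273.375)² / 273.375 = 0.1157
  terminal-flowered constricted-pod: (90 − 91.125)² / 91.125 = 0.0139
χ² = 0.0009 + 0.1057 + 0.1157 + 0.0139 = 0.2362 ≈ 0.236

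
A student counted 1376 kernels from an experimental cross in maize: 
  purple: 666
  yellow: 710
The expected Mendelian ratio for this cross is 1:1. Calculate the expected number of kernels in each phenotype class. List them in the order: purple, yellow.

Expected counts for N = 1376 under a 1:1 ratio (total parts = 2):
  purple: 1376 × 1/2 = 688
  yellow: 1376 × 1/2 = 688

688, 688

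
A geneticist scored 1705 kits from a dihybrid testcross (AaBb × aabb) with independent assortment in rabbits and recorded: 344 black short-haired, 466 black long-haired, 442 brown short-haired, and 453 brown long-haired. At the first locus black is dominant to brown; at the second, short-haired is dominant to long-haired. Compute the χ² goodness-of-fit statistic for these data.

21.839

A dihybrid testcross with independent assortment gives a 1:1:1:1 ratio.
Total ratio parts = 4. Expected numbers out of 1705:
  black short-haired: 1705 × 1/4 = 426.25
  black long-haired: 1705 × 1/4 = 426.25
  brown short-haired: 1705 × 1/4 = 426.25
  brown long-haired: 1705 × 1/4 = 426.25
χ² = Σ (O − E)² / E
  black short-haired: (344 − 426.25)² / 426.25 = 15.8711
  black long-haired: (466 − 426.25)² / 426.25 = 3.7069
  brown short-haired: (442 − 426.25)² / 426.25 = 0.5820
  brown long-haired: (453 − 426.25)² / 426.25 = 1.6787
χ² = 15.8711 + 3.7069 + 0.5820 + 1.6787 = 21.8387 ≈ 21.839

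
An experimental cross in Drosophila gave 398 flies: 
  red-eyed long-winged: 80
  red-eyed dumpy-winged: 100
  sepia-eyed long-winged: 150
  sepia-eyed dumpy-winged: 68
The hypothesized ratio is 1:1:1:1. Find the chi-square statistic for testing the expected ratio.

39.427

Under the 1:1:1:1 hypothesis (Σ ratio = 4, N = 398):
  red-eyed long-winged: 398 × 1/4 = 99.5
  red-eyed dumpy-winged: 398 × 1/4 = 99.5
  sepia-eyed long-winged: 398 × 1/4 = 99.5
  sepia-eyed dumpy-winged: 398 × 1/4 = 99.5
χ² = Σ (O − E)² / E
  red-eyed long-winged: (80 − 99.5)² / 99.5 = 3.8216
  red-eyed dumpy-winged: (100 − 99.5)² / 99.5 = 0.0025
  sepia-eyed long-winged: (150 − 99.5)² / 99.5 = 25.6307
  sepia-eyed dumpy-winged: (68 − 99.5)² / 99.5 = 9.9724
χ² = 3.8216 + 0.0025 + 25.6307 + 9.9724 = 39.4272 ≈ 39.427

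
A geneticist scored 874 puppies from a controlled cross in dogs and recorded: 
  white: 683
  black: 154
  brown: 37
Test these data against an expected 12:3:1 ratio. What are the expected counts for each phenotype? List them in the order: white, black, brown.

The 12:3:1 ratio has 16 parts, so with N = 874 the expected counts are:
  white: 874 × 12/16 = 655.5
  black: 874 × 3/16 = 163.875
  brown: 874 × 1/16 = 54.625

655.5, 163.875, 54.625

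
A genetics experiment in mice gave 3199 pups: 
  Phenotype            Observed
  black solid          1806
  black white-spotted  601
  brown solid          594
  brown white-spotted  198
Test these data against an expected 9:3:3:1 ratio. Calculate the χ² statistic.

Expected counts for N = 3199 under a 9:3:3:1 ratio (total parts = 16):
  black solid: 3199 × 9/16 = 1799.4375
  black white-spotted: 3199 × 3/16 = 599.8125
  brown solid: 3199 × 3/16 = 599.8125
  brown white-spotted: 3199 × 1/16 = 199.9375
χ² = Σ (O − E)² / E
  black solid: (1806 − 1799.4375)² / 1799.4375 = 0.0239
  black white-spotted: (601 − 599.8125)² / 599.8125 = 0.0024
  brown solid: (594 − 599.8125)² / 599.8125 = 0.0563
  brown white-spotted: (198 − 199.9375)² / 199.9375 = 0.0188
χ² = 0.0239 + 0.0024 + 0.0563 + 0.0188 = 0.1014 ≈ 0.101

0.101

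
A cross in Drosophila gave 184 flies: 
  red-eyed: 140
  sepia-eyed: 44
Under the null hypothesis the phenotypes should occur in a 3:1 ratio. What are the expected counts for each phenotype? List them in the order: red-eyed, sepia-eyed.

The 3:1 ratio has 4 parts, so with N = 184 the expected counts are:
  red-eyed: 184 × 3/4 = 138
  sepia-eyed: 184 × 1/4 = 46

138, 46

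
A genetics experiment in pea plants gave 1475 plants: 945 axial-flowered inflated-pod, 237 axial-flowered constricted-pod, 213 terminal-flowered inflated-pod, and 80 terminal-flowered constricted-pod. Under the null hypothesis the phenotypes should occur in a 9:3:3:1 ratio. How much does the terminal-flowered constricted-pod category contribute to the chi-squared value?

1.611

The 9:3:3:1 ratio has 16 parts, so with N = 1475 the expected counts are:
  axial-flowered inflated-pod: 1475 × 9/16 = 829.6875
  axial-flowered constricted-pod: 1475 × 3/16 = 276.5625
  terminal-flowered inflated-pod: 1475 × 3/16 = 276.5625
  terminal-flowered constricted-pod: 1475 × 1/16 = 92.1875
Contribution of terminal-flowered constricted-pod: (80 − 92.1875)² / 92.1875 = 1.6112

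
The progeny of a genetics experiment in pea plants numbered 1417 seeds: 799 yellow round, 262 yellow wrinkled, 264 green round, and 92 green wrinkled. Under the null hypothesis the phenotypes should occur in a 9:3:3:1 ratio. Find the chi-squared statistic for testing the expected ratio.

0.200

Under the 9:3:3:1 hypothesis (Σ ratio = 16, N = 1417):
  yellow round: 1417 × 9/16 = 797.0625
  yellow wrinkled: 1417 × 3/16 = 265.6875
  green round: 1417 × 3/16 = 265.6875
  green wrinkled: 1417 × 1/16 = 88.5625
χ² = Σ (O − E)² / E
  yellow round: (799 − 797.0625)² / 797.0625 = 0.0047
  yellow wrinkled: (262 − 265.6875)² / 265.6875 = 0.0512
  green round: (264 − 265.6875)² / 265.6875 = 0.0107
  green wrinkled: (92 − 88.5625)² / 88.5625 = 0.1334
χ² = 0.0047 + 0.0512 + 0.0107 + 0.1334 = 0.200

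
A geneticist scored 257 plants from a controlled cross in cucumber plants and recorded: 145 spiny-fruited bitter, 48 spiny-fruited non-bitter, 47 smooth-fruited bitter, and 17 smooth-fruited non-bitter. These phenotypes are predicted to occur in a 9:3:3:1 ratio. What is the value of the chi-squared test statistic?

0.086

The 9:3:3:1 ratio has 16 parts, so with N = 257 the expected counts are:
  spiny-fruited bitter: 257 × 9/16 = 144.5625
  spiny-fruited non-bitter: 257 × 3/16 = 48.1875
  smooth-fruited bitter: 257 × 3/16 = 48.1875
  smooth-fruited non-bitter: 257 × 1/16 = 16.0625
χ² = Σ (O − E)² / E
  spiny-fruited bitter: (145 − 144.5625)² / 144.5625 = 0.0013
  spiny-fruited non-bitter: (48 − 48.1875)² / 48.1875 = 0.0007
  smooth-fruited bitter: (47 − 48.1875)² / 48.1875 = 0.0293
  smooth-fruited non-bitter: (17 − 16.0625)² / 16.0625 = 0.0547
χ² = 0.0013 + 0.0007 + 0.0293 + 0.0547 = 0.086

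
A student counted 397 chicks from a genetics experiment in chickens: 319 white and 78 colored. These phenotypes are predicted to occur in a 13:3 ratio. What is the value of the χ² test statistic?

0.210

Total ratio parts = 16. Expected numbers out of 397:
  white: 397 × 13/16 = 322.5625
  colored: 397 × 3/16 = 74.4375
χ² = Σ (O − E)² / E
  white: (319 − 322.5625)² / 322.5625 = 0.0393
  colored: (78 − 74.4375)² / 74.4375 = 0.1705
χ² = 0.0393 + 0.1705 = 0.2098 ≈ 0.210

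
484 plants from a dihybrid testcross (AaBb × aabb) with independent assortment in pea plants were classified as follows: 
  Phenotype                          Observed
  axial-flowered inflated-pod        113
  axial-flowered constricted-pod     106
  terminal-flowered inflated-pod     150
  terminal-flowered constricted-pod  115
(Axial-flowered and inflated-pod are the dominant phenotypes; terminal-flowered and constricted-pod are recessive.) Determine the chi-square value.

A dihybrid testcross with independent assortment gives a 1:1:1:1 ratio.
The 1:1:1:1 ratio has 4 parts, so with N = 484 the expected counts are:
  axial-flowered inflated-pod: 484 × 1/4 = 121
  axial-flowered constricted-pod: 484 × 1/4 = 121
  terminal-flowered inflated-pod: 484 × 1/4 = 121
  terminal-flowered constricted-pod: 484 × 1/4 = 121
χ² = Σ (O − E)² / E
  axial-flowered inflated-pod: (113 − 121)² / 121 = 0.5289
  axial-flowered constricted-pod: (106 − 121)² / 121 = 1.8595
  terminal-flowered inflated-pod: (150 − 121)² / 121 = 6.9504
  terminal-flowered constricted-pod: (115 − 121)² / 121 = 0.2975
χ² = 0.5289 + 1.8595 + 6.9504 + 0.2975 = 9.6363 ≈ 9.636

9.636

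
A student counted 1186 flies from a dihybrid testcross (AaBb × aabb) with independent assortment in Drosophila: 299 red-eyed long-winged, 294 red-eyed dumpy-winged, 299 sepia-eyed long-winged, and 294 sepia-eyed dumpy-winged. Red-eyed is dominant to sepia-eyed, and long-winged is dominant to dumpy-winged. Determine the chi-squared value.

A dihybrid testcross with independent assortment gives a 1:1:1:1 ratio.
Under the 1:1:1:1 hypothesis (Σ ratio = 4, N = 1186):
  red-eyed long-winged: 1186 × 1/4 = 296.5
  red-eyed dumpy-winged: 1186 × 1/4 = 296.5
  sepia-eyed long-winged: 1186 × 1/4 = 296.5
  sepia-eyed dumpy-winged: 1186 × 1/4 = 296.5
χ² = Σ (O − E)² / E
  red-eyed long-winged: (299 − 296.5)² / 296.5 = 0.0211
  red-eyed dumpy-winged: (294 − 296.5)² / 296.5 = 0.0211
  sepia-eyed long-winged: (299 − 296.5)² / 296.5 = 0.0211
  sepia-eyed dumpy-winged: (294 − 296.5)² / 296.5 = 0.0211
χ² = 0.0211 + 0.0211 + 0.0211 + 0.0211 = 0.0844 ≈ 0.084

0.084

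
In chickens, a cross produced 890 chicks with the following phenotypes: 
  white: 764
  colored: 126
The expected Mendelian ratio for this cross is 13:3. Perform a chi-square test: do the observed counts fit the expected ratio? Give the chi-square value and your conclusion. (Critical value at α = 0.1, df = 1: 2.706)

12.323; not consistent

Under the 13:3 hypothesis (Σ ratio = 16, N = 890):
  white: 890 × 13/16 = 723.125
  colored: 890 × 3/16 = 166.875
χ² = Σ (O − E)² / E
  white: (764 − 723.125)² / 723.125 = 2.3105
  colored: (126 − 166.875)² / 166.875 = 10.0121
χ² = 2.3105 + 10.0121 = 12.3226 ≈ 12.323
Degrees of freedom = 2 − 1 = 1; critical value at α = 0.1 is 2.706.
Since 12.323 > 2.706, we reject the null hypothesis — the data do not fit the 13:3 ratio.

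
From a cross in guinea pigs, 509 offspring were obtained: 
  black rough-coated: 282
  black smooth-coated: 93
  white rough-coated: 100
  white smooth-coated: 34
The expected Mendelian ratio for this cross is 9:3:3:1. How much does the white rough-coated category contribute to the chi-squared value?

Under the 9:3:3:1 hypothesis (Σ ratio = 16, N = 509):
  black rough-coated: 509 × 9/16 = 286.3125
  black smooth-coated: 509 × 3/16 = 95.4375
  white rough-coated: 509 × 3/16 = 95.4375
  white smooth-coated: 509 × 1/16 = 31.8125
Contribution of white rough-coated: (100 − 95.4375)² / 95.4375 = 0.2181

0.218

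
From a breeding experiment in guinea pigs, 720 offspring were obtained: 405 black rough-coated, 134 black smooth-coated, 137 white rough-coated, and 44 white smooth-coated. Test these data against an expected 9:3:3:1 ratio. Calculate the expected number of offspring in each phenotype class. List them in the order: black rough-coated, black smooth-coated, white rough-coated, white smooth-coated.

405, 135, 135, 45

The 9:3:3:1 ratio has 16 parts, so with N = 720 the expected counts are:
  black rough-coated: 720 × 9/16 = 405
  black smooth-coated: 720 × 3/16 = 135
  white rough-coated: 720 × 3/16 = 135
  white smooth-coated: 720 × 1/16 = 45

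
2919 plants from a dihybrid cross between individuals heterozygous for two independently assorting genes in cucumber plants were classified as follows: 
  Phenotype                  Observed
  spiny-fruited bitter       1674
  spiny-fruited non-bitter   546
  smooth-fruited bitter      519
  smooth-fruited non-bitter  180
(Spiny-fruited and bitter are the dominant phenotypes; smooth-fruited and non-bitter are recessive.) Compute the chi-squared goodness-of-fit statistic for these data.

2.126

A dihybrid F₂ with independent assortment and complete dominance at both loci gives a 9:3:3:1 phenotypic ratio.
Total ratio parts = 16. Expected numbers out of 2919:
  spiny-fruited bitter: 2919 × 9/16 = 1641.9375
  spiny-fruited non-bitter: 2919 × 3/16 = 547.3125
  smooth-fruited bitter: 2919 × 3/16 = 547.3125
  smooth-fruited non-bitter: 2919 × 1/16 = 182.4375
χ² = Σ (O − E)² / E
  spiny-fruited bitter: (1674 − 1641.9375)² / 1641.9375 = 0.6261
  spiny-fruited non-bitter: (546 − 547.3125)² / 547.3125 = 0.0031
  smooth-fruited bitter: (519 − 547.3125)² / 547.3125 = 1.4646
  smooth-fruited non-bitter: (180 − 182.4375)² / 182.4375 = 0.0326
χ² = 0.6261 + 0.0031 + 1.4646 + 0.0326 = 2.1264 ≈ 2.126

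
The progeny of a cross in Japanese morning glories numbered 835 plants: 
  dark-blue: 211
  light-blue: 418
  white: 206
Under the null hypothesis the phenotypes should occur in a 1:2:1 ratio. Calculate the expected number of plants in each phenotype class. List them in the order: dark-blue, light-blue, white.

208.75, 417.5, 208.75

Expected counts for N = 835 under a 1:2:1 ratio (total parts = 4):
  dark-blue: 835 × 1/4 = 208.75
  light-blue: 835 × 2/4 = 417.5
  white: 835 × 1/4 = 208.75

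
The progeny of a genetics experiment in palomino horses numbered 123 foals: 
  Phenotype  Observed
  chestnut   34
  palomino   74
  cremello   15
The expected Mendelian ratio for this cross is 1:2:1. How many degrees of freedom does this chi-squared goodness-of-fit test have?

A goodness-of-fit test with 3 phenotype classes has df = 3 − 1 = 2.

2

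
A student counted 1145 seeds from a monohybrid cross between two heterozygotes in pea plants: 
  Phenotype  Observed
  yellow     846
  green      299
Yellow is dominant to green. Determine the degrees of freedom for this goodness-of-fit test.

For a monohybrid cross between heterozygotes with complete dominance, the expected phenotypic ratio is 3:1.
A goodness-of-fit test with 2 phenotype classes has df = 2 − 1 = 1.

1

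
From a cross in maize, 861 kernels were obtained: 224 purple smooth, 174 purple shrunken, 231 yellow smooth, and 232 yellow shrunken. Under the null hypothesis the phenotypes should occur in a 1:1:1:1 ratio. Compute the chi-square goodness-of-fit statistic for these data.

Expected counts for N = 861 under a 1:1:1:1 ratio (total parts = 4):
  purple smooth: 861 × 1/4 = 215.25
  purple shrunken: 861 × 1/4 = 215.25
  yellow smooth: 861 × 1/4 = 215.25
  yellow shrunken: 861 × 1/4 = 215.25
χ² = Σ (O − E)² / E
  purple smooth: (224 − 215.25)² / 215.25 = 0.3557
  purple shrunken: (174 − 215.25)² / 215.25 = 7.9051
  yellow smooth: (231 − 215.25)² / 215.25 = 1.1524
  yellow shrunken: (232 − 215.25)² / 215.25 = 1.3034
χ² = 0.3557 + 7.9051 + 1.1524 + 1.3034 = 10.7166 ≈ 10.717

10.717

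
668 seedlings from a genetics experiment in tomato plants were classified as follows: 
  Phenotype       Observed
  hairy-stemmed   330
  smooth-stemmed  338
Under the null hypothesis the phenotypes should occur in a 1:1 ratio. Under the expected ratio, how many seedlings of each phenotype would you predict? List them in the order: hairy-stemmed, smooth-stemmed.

334, 334

The 1:1 ratio has 2 parts, so with N = 668 the expected counts are:
  hairy-stemmed: 668 × 1/2 = 334
  smooth-stemmed: 668 × 1/2 = 334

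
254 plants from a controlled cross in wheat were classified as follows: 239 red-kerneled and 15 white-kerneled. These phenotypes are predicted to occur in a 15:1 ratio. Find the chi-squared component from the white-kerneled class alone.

0.048

Expected counts for N = 254 under a 15:1 ratio (total parts = 16):
  red-kerneled: 254 × 15/16 = 238.125
  white-kerneled: 254 × 1/16 = 15.875
Contribution of white-kerneled: (15 − 15.875)² / 15.875 = 0.0482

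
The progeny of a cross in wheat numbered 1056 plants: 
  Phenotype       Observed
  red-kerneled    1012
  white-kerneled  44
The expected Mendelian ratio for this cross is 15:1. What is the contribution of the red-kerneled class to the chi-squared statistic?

0.489

Expected counts for N = 1056 under a 15:1 ratio (total parts = 16):
  red-kerneled: 1056 × 15/16 = 990
  white-kerneled: 1056 × 1/16 = 66
Contribution of red-kerneled: (1012 − 990)² / 990 = 0.4889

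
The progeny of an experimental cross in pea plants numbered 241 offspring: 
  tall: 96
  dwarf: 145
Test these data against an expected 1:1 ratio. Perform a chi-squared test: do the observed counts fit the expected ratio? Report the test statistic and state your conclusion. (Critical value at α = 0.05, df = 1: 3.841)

The 1:1 ratio has 2 parts, so with N = 241 the expected counts are:
  tall: 241 × 1/2 = 120.5
  dwarf: 241 × 1/2 = 120.5
χ² = Σ (O − E)² / E
  tall: (96 − 120.5)² / 120.5 = 4.9813
  dwarf: (145 − 120.5)² / 120.5 = 4.9813
χ² = 4.9813 + 4.9813 = 9.9626 ≈ 9.963
Degrees of freedom = 2 − 1 = 1; critical value at α = 0.05 is 3.841.
Since 9.963 > 3.841, we reject the null hypothesis — the data do not fit the 1:1 ratio.

9.963; not consistent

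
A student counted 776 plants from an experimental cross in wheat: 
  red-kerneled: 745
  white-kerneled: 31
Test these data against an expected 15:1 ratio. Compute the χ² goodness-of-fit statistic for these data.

6.735

Under the 15:1 hypothesis (Σ ratio = 16, N = 776):
  red-kerneled: 776 × 15/16 = 727.5
  white-kerneled: 776 × 1/16 = 48.5
χ² = Σ (O − E)² / E
  red-kerneled: (745 − 727.5)² / 727.5 = 0.4210
  white-kerneled: (31 − 48.5)² / 48.5 = 6.3144
χ² = 0.4210 + 6.3144 = 6.7354 ≈ 6.735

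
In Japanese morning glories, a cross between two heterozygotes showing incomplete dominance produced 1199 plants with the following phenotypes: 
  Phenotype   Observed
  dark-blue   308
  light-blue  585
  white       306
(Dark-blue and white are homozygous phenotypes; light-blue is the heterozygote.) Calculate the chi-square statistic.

With incomplete dominance, a heterozygote × heterozygote cross gives a 1:2:1 phenotypic ratio.
Total ratio parts = 4. Expected numbers out of 1199:
  dark-blue: 1199 × 1/4 = 299.75
  light-blue: 1199 × 2/4 = 599.5
  white: 1199 × 1/4 = 299.75
χ² = Σ (O − E)² / E
  dark-blue: (308 − 299.75)² / 299.75 = 0.2271
  light-blue: (585 − 599.5)² / 599.5 = 0.3507
  white: (306 − 299.75)² / 299.75 = 0.1303
χ² = 0.2271 + 0.3507 + 0.1303 = 0.7081 ≈ 0.708

0.708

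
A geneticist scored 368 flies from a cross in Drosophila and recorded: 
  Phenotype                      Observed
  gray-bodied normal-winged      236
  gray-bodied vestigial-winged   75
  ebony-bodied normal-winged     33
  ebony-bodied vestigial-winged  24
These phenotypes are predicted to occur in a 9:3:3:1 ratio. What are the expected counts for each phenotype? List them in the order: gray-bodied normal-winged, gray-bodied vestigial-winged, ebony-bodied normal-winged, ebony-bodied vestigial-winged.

207, 69, 69, 23

Total ratio parts = 16. Expected numbers out of 368:
  gray-bodied normal-winged: 368 × 9/16 = 207
  gray-bodied vestigial-winged: 368 × 3/16 = 69
  ebony-bodied normal-winged: 368 × 3/16 = 69
  ebony-bodied vestigial-winged: 368 × 1/16 = 23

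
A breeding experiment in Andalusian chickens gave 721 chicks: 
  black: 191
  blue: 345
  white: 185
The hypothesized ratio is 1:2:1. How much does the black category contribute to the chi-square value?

Under the 1:2:1 hypothesis (Σ ratio = 4, N = 721):
  black: 721 × 1/4 = 180.25
  blue: 721 × 2/4 = 360.5
  white: 721 × 1/4 = 180.25
Contribution of black: (191 − 180.25)² / 180.25 = 0.6411

0.641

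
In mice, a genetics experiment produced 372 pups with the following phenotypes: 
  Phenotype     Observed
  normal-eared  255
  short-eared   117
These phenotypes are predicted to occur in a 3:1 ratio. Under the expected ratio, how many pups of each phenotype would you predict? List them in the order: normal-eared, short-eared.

Total ratio parts = 4. Expected numbers out of 372:
  normal-eared: 372 × 3/4 = 279
  short-eared: 372 × 1/4 = 93

279, 93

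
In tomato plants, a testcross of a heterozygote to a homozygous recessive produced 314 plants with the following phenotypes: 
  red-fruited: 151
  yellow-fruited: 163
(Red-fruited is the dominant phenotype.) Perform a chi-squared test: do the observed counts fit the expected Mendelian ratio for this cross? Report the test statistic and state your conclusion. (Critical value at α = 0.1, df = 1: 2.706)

0.459; consistent

A testcross of a heterozygote (Aa × aa) gives a 1:1 phenotypic ratio.
Expected counts for N = 314 under a 1:1 ratio (total parts = 2):
  red-fruited: 314 × 1/2 = 157
  yellow-fruited: 314 × 1/2 = 157
χ² = Σ (O − E)² / E
  red-fruited: (151 − 157)² / 157 = 0.2293
  yellow-fruited: (163 − 157)² / 157 = 0.2293
χ² = 0.2293 + 0.2293 = 0.4586 ≈ 0.459
Degrees of freedom = 2 − 1 = 1; critical value at α = 0.1 is 2.706.
Since 0.459 < 2.706, we fail to reject the null hypothesis — the data are consistent with the 1:1 ratio.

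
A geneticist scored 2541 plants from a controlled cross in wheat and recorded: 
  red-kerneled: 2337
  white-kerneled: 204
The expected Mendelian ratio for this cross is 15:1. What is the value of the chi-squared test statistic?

Expected counts for N = 2541 under a 15:1 ratio (total parts = 16):
  red-kerneled: 2541 × 15/16 = 2382.1875
  white-kerneled: 2541 × 1/16 = 158.8125
χ² = Σ (O − E)² / E
  red-kerneled: (2337 − 2382.1875)² / 2382.1875 = 0.8572
  white-kerneled: (204 − 158.8125)² / 158.8125 = 12.8574
χ² = 0.8572 + 12.8574 = 13.7146 ≈ 13.715

13.715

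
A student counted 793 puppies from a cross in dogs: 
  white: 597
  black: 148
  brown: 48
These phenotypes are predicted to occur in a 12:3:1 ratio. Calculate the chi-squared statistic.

Expected counts for N = 793 under a 12:3:1 ratio (total parts = 16):
  white: 793 × 12/16 = 594.75
  black: 793 × 3/16 = 148.6875
  brown: 793 × 1/16 = 49.5625
χ² = Σ (O − E)² / E
  white: (597 − 594.75)² / 594.75 = 0.0085
  black: (148 − 148.6875)² / 148.6875 = 0.0032
  brown: (48 − 49.5625)² / 49.5625 = 0.0493
χ² = 0.0085 + 0.0032 + 0.0493 = 0.061

0.061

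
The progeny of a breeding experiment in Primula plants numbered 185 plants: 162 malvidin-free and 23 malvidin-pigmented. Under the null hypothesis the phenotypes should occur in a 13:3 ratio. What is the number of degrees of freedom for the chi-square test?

A goodness-of-fit test with 2 phenotype classes has df = 2 − 1 = 1.

1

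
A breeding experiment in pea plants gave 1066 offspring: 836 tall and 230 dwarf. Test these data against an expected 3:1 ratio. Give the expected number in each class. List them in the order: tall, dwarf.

Expected counts for N = 1066 under a 3:1 ratio (total parts = 4):
  tall: 1066 × 3/4 = 799.5
  dwarf: 1066 × 1/4 = 266.5

799.5, 266.5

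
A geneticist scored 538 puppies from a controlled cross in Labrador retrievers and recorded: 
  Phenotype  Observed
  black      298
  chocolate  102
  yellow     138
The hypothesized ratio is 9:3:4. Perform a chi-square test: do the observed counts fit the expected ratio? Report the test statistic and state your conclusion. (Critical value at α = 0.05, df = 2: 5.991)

The 9:3:4 ratio has 16 parts, so with N = 538 the expected counts are:
  black: 538 × 9/16 = 302.625
  chocolate: 538 × 3/16 = 100.875
  yellow: 538 × 4/16 = 134.5
χ² = Σ (O − E)² / E
  black: (298 − 302.625)² / 302.625 = 0.0707
  chocolate: (102 − 100.875)² / 100.875 = 0.0125
  yellow: (138 − 134.5)² / 134.5 = 0.0911
χ² = 0.0707 + 0.0125 + 0.0911 = 0.1743 ≈ 0.174
Degrees of freedom = 3 − 1 = 2; critical value at α = 0.05 is 5.991.
Since 0.174 < 5.991, we fail to reject the null hypothesis — the data are consistent with the 9:3:4 ratio.

0.174; consistent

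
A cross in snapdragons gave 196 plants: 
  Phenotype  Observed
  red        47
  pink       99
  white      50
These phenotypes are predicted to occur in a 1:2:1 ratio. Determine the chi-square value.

0.112

The 1:2:1 ratio has 4 parts, so with N = 196 the expected counts are:
  red: 196 × 1/4 = 49
  pink: 196 × 2/4 = 98
  white: 196 × 1/4 = 49
χ² = Σ (O − E)² / E
  red: (47 − 49)² / 49 = 0.0816
  pink: (99 − 98)² / 98 = 0.0102
  white: (50 − 49)² / 49 = 0.0204
χ² = 0.0816 + 0.0102 + 0.0204 = 0.1122 ≈ 0.112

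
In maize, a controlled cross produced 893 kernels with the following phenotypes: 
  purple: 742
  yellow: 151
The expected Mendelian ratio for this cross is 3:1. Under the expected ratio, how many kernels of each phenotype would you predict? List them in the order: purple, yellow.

Total ratio parts = 4. Expected numbers out of 893:
  purple: 893 × 3/4 = 669.75
  yellow: 893 × 1/4 = 223.25

669.75, 223.25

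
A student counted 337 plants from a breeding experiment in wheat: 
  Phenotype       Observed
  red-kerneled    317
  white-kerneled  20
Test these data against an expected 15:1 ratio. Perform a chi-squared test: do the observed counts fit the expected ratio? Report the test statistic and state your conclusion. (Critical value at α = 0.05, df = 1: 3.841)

0.057; consistent

The 15:1 ratio has 16 parts, so with N = 337 the expected counts are:
  red-kerneled: 337 × 15/16 = 315.9375
  white-kerneled: 337 × 1/16 = 21.0625
χ² = Σ (O − E)² / E
  red-kerneled: (317 − 315.9375)² / 315.9375 = 0.0036
  white-kerneled: (20 − 21.0625)² / 21.0625 = 0.0536
χ² = 0.0036 + 0.0536 = 0.0572 ≈ 0.057
Degrees of freedom = 2 − 1 = 1; critical value at α = 0.05 is 3.841.
Since 0.057 < 3.841, we fail to reject the null hypothesis — the data are consistent with the 15:1 ratio.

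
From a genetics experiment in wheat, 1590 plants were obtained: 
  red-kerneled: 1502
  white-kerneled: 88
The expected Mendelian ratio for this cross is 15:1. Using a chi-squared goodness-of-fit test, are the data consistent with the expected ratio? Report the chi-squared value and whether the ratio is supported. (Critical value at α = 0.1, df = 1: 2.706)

Total ratio parts = 16. Expected numbers out of 1590:
  red-kerneled: 1590 × 15/16 = 1490.625
  white-kerneled: 1590 × 1/16 = 99.375
χ² = Σ (O − E)² / E
  red-kerneled: (1502 − 1490.625)² / 1490.625 = 0.0868
  white-kerneled: (88 − 99.375)² / 99.375 = 1.3020
χ² = 0.0868 + 1.3020 = 1.3888 ≈ 1.389
Degrees of freedom = 2 − 1 = 1; critical value at α = 0.1 is 2.706.
Since 1.389 < 2.706, we fail to reject the null hypothesis — the data are consistent with the 15:1 ratio.

1.389; consistent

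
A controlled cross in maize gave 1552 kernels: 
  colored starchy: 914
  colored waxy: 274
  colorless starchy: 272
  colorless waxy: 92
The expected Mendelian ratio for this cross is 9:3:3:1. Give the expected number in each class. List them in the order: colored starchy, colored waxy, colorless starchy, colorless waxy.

Total ratio parts = 16. Expected numbers out of 1552:
  colored starchy: 1552 × 9/16 = 873
  colored waxy: 1552 × 3/16 = 291
  colorless starchy: 1552 × 3/16 = 291
  colorless waxy: 1552 × 1/16 = 97

873, 291, 291, 97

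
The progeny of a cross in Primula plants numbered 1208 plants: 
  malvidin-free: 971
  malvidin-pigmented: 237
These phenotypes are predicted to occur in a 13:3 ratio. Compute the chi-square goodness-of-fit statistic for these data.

0.599

Under the 13:3 hypothesis (Σ ratio = 16, N = 1208):
  malvidin-free: 1208 × 13/16 = 981.5
  malvidin-pigmented: 1208 × 3/16 = 226.5
χ² = Σ (O − E)² / E
  malvidin-free: (971 − 981.5)² / 981.5 = 0.1123
  malvidin-pigmented: (237 − 226.5)² / 226.5 = 0.4868
χ² = 0.1123 + 0.4868 = 0.5991 ≈ 0.599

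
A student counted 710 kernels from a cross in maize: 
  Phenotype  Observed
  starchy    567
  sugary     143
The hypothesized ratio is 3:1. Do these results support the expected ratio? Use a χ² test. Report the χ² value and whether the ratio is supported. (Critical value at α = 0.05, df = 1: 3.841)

8.941; not consistent

Total ratio parts = 4. Expected numbers out of 710:
  starchy: 710 × 3/4 = 532.5
  sugary: 710 × 1/4 = 177.5
χ² = Σ (O − E)² / E
  starchy: (567 − 532.5)² / 532.5 = 2.2352
  sugary: (143 − 177.5)² / 177.5 = 6.7056
χ² = 2.2352 + 6.7056 = 8.9408 ≈ 8.941
Degrees of freedom = 2 − 1 = 1; critical value at α = 0.05 is 3.841.
Since 8.941 > 3.841, we reject the null hypothesis — the data do not fit the 3:1 ratio.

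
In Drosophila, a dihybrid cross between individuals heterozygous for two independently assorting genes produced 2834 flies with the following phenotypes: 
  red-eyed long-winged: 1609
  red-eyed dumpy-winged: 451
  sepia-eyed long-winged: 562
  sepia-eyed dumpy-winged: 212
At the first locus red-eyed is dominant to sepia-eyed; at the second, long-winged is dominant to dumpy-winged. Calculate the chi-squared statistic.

A dihybrid F₂ with independent assortment and complete dominance at both loci gives a 9:3:3:1 phenotypic ratio.
The 9:3:3:1 ratio has 16 parts, so with N = 2834 the expected counts are:
  red-eyed long-winged: 2834 × 9/16 = 1594.125
  red-eyed dumpy-winged: 2834 × 3/16 = 531.375
  sepia-eyed long-winged: 2834 × 3/16 = 531.375
  sepia-eyed dumpy-winged: 2834 × 1/16 = 177.125
χ² = Σ (O − E)² / E
  red-eyed long-winged: (1609 − 1594.125)² / 1594.125 = 0.1388
  red-eyed dumpy-winged: (451 − 531.375)² / 531.375 = 12.1574
  sepia-eyed long-winged: (562 − 531.375)² / 531.375 = 1.7650
  sepia-eyed dumpy-winged: (212 − 177.125)² / 177.125 = 6.8667
χ² = 0.1388 + 12.1574 + 1.7650 + 6.8667 = 20.9279 ≈ 20.928

20.928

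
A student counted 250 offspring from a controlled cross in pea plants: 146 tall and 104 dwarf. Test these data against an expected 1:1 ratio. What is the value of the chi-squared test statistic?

Under the 1:1 hypothesis (Σ ratio = 2, N = 250):
  tall: 250 × 1/2 = 125
  dwarf: 250 × 1/2 = 125
χ² = Σ (O − E)² / E
  tall: (146 − 125)² / 125 = 3.5280
  dwarf: (104 − 125)² / 125 = 3.5280
χ² = 3.5280 + 3.5280 = 7.056

7.056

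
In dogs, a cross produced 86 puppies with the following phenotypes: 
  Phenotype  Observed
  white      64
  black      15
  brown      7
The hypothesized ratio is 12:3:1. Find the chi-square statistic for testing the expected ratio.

0.574

Total ratio parts = 16. Expected numbers out of 86:
  white: 86 × 12/16 = 64.5
  black: 86 × 3/16 = 16.125
  brown: 86 × 1/16 = 5.375
χ² = Σ (O − E)² / E
  white: (64 − 64.5)² / 64.5 = 0.0039
  black: (15 − 16.125)² / 16.125 = 0.0785
  brown: (7 − 5.375)² / 5.375 = 0.4913
χ² = 0.0039 + 0.0785 + 0.4913 = 0.5737 ≈ 0.574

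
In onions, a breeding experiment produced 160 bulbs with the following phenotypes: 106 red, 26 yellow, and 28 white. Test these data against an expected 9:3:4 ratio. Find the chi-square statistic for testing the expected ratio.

6.978

Total ratio parts = 16. Expected numbers out of 160:
  red: 160 × 9/16 = 90
  yellow: 160 × 3/16 = 30
  white: 160 × 4/16 = 40
χ² = Σ (O − E)² / E
  red: (106 − 90)² / 90 = 2.8444
  yellow: (26 − 30)² / 30 = 0.5333
  white: (28 − 40)² / 40 = 3.6000
χ² = 2.8444 + 0.5333 + 3.6000 = 6.9777 ≈ 6.978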